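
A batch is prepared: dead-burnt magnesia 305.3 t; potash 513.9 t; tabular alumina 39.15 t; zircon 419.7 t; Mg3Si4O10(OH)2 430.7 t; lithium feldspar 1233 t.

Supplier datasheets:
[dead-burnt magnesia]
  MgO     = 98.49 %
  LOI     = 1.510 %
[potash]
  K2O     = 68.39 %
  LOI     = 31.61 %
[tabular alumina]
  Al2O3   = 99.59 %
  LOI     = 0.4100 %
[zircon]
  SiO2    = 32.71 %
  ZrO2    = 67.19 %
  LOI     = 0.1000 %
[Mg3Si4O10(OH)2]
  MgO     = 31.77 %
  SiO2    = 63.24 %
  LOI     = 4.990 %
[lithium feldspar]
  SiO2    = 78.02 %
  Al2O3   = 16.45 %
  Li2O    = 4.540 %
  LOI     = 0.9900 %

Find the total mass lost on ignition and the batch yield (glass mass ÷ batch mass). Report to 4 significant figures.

The working math carries exact precision in every operation. In-progress results are shown rounded to four significant figures in the printout — every reported number takes a single rounding — all derived quantities are rebuilt at full precision (ignition loss, totals, net glass mass, six oxide percentages, yield) using the weight values on 2740 t of glass as quoted within the problem or answer text.
Per-material ignition loss:
  dead-burnt magnesia: 305.3 × 0.01510 = 4.610 t
  potash: 513.9 × 0.3161 = 162.4 t
  tabular alumina: 39.15 × 0.004100 = 0.1605 t
  zircon: 419.7 × 0.001000 = 0.4197 t
  Mg3Si4O10(OH)2: 430.7 × 0.04990 = 21.49 t
  lithium feldspar: 1233 × 0.009900 = 12.21 t
Total LOI = 201.3 t
Glass = batch − LOI = 2942 − 201.3 = 2740 t

LOI loss = 201.3 t; glass = 2740 t; yield = 93.16%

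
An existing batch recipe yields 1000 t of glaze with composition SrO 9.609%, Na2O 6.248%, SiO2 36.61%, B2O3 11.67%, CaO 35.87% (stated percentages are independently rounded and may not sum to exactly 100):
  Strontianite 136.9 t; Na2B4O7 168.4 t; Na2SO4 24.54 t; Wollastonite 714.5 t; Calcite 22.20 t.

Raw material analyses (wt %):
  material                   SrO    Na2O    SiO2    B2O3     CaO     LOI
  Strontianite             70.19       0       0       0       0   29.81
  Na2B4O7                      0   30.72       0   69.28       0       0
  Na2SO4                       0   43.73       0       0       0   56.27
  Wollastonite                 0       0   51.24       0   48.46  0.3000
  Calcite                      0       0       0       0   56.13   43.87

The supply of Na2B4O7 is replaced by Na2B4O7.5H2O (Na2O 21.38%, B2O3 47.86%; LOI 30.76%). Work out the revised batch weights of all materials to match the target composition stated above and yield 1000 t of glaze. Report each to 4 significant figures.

Revised batch per 1000 t glaze:
  Strontianite: 136.9 t
  Na2B4O7.5H2O: 243.8 t
  Na2SO4: 23.66 t
  Wollastonite: 714.5 t
  Calcite: 22.20 t
Total batch = 1141 t; LOI loss = 141.0 t

Working values appear (rounded to 4 significant digits) alongside each step — the whole derivation carries full float precision at all times; each reported figure takes just one rounding — all derived quantities (net glass mass, five oxide percentages, ignition loss, the yield, totals) are recomputed in full float precision using the weight values on 1000 t of glass, exactly as shown in the problem or answer text.
Target masses of each oxide per 1000 t glaze:
  SrO: 9.609% × 1000 = 96.09 t
  Na2O: 6.248% × 1000 = 62.48 t
  SiO2: 36.61% × 1000 = 366.1 t
  B2O3: 11.67% × 1000 = 116.7 t
  CaO: 35.87% × 1000 = 358.7 t
A balance pass over the oxides, using the reported weights, under the basis named above (sum by sum, the targets are met given rounding of the digits):
  SrO: 136.9·0.7019 = 96.09 t (target 96.09 t)
  Na2O: 243.8·0.2138 + 23.66·0.4373 = 62.47 t (target 62.48 t)
  SiO2: 714.5·0.5124 = 366.1 t (target 366.1 t)
  B2O3: 243.8·0.4786 = 116.7 t (target 116.7 t)
  CaO: 714.5·0.4846 + 22.20·0.5613 = 358.7 t (target 358.7 t)
Glass-mass bookkeeping: total charge less LOI = 1000 t (summing oxide targets gives 1000 t; stated basis 1000 t — differing by rounding only).
Total batch = Σ batch = 1141 t; loss to ignition Σ batch·LOI = 141.0 t; yield, glass over the total, = 87.64%.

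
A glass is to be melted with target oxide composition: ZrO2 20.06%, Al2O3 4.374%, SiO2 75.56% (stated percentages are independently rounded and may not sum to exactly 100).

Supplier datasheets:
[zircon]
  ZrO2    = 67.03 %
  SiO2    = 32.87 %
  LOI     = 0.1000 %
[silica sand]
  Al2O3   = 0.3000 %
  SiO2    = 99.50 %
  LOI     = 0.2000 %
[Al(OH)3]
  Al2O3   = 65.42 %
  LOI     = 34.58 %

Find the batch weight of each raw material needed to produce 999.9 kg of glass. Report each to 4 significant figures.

Batch per 999.9 kg glass:
  zircon: 299.2 kg
  silica sand: 660.5 kg
  Al(OH)3: 63.82 kg
Total batch = 1024 kg; LOI loss = 23.69 kg; yield = 97.69%

The whole derivation maintains full precision in every operation; in-progress results are printed rounded off to 4 significant digits at each printed step; each reported figure takes a single rounding; all derived quantities, including ignition loss, yield, the three compositions, totals, glass mass, are re-derived using the weight values on 999.9 kg of glass at exact precision precisely as stated by either problem or answer.
The oxide mass targets at 999.9 kg glass:
  ZrO2: 20.06% × 999.9 = 200.6 kg
  Al2O3: 4.374% × 999.9 = 43.74 kg
  SiO2: 75.56% × 999.9 = 755.5 kg
Mass-balance tally per oxide working from each reported weight, against the basis in use (oxide sums agree with the targets given rounding of the digits):
  ZrO2: 299.2·0.6703 = 200.6 kg (target 200.6 kg)
  Al2O3: 660.5·0.003000 + 63.82·0.6542 = 43.73 kg (target 43.74 kg)
  SiO2: 299.2·0.3287 + 660.5·0.9950 = 755.5 kg (target 755.5 kg)
Mass balance on the glass: batch Σ − ignition loss = 999.8 kg (per-oxide target masses sum to 999.8 kg; against the stated basis, 999.9 kg — gaps are rounding artifacts).
Total batch = Σ batch = 1024 kg; LOI removed, Σ of batch·LOI: 23.69 kg; the yield ratio, glass ÷ batch: 97.69%.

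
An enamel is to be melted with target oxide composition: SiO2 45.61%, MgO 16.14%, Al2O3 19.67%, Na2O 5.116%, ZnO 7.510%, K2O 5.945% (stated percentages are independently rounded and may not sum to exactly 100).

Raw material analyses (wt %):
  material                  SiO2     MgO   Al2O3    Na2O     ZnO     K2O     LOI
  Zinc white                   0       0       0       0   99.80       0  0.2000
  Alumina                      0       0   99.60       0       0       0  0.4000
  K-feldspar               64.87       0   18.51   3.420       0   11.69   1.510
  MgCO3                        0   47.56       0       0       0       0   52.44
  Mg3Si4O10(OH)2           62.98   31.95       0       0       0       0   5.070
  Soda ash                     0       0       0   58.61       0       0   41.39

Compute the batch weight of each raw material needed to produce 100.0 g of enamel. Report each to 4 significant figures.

Batch per 100.0 g enamel:
  Zinc white: 7.525 g
  Alumina: 10.30 g
  K-feldspar: 50.86 g
  MgCO3: 20.47 g
  Mg3Si4O10(OH)2: 20.04 g
  Soda ash: 5.761 g
Total batch = 115.0 g; LOI loss = 14.96 g; yield = 86.99%

The whole derivation holds full float precision at each step; intermediates are shown (rounded to four significant figures) at each printed step. Each reported figure is rounded exactly once. Derived quantities are re-derived starting from the weights on 100.0 g of glass in full float precision (six oxide percentages, the totals, ignition loss, the yield, glass mass), exactly as shown in the question or the answer.
Oxide-by-oxide targets in 100.0 g enamel:
  SiO2: 45.61% × 100.0 = 45.61 g
  MgO: 16.14% × 100.0 = 16.14 g
  Al2O3: 19.67% × 100.0 = 19.67 g
  Na2O: 5.116% × 100.0 = 5.116 g
  ZnO: 7.510% × 100.0 = 7.510 g
  K2O: 5.945% × 100.0 = 5.945 g
Verifying the oxide balance per the reported batch figures, relative to the basis at hand (sums match the target masses once rounding is allowed for):
  SiO2: 50.86·0.6487 + 20.04·0.6298 = 45.61 g (target 45.61 g)
  MgO: 20.47·0.4756 + 20.04·0.3195 = 16.14 g (target 16.14 g)
  Al2O3: 10.30·0.9960 + 50.86·0.1851 = 19.67 g (target 19.67 g)
  Na2O: 50.86·0.03420 + 5.761·0.5861 = 5.116 g (target 5.116 g)
  ZnO: 7.525·0.9980 = 7.510 g (target 7.510 g)
  K2O: 50.86·0.1169 = 5.946 g (target 5.945 g)
The glass-mass cross-check: total batch − LOI = 100.0 g (the targets, summed, come to 99.99 g; stated basis 100.0 g — differing by rounding only).
Batch total: Σ batch = 115.0 g; ignition loss, Σ(batch × LOI) = 14.96 g; yield, glass over the total, = 86.99%.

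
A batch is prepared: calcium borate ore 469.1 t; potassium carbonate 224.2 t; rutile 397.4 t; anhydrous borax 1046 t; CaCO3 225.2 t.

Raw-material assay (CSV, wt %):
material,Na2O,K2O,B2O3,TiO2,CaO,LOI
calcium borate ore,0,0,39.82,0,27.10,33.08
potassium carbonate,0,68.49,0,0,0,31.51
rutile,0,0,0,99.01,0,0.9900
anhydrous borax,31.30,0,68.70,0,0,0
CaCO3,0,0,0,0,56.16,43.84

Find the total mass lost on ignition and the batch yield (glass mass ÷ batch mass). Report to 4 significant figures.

Intermediates are displayed with 4-significant-figure rounding in the printout. The working math maintains exact precision in all steps — each reported result takes a single rounding; derived quantities are carried at full precision (the yield, glass mass, five oxide percentages, LOI, the totals) from the weighed amounts at 2033 t of glass as they appear in the problem or answer text.
LOI of each material in turn:
  calcium borate ore: 469.1 × 0.3308 = 155.2 t
  potassium carbonate: 224.2 × 0.3151 = 70.65 t
  rutile: 397.4 × 0.009900 = 3.934 t
  anhydrous borax: 1046 × 0 = 0 t
  CaCO3: 225.2 × 0.4384 = 98.73 t
Total LOI = 328.5 t
Glass = batch − LOI = 2362 − 328.5 = 2033 t

LOI loss = 328.5 t; glass = 2033 t; yield = 86.09%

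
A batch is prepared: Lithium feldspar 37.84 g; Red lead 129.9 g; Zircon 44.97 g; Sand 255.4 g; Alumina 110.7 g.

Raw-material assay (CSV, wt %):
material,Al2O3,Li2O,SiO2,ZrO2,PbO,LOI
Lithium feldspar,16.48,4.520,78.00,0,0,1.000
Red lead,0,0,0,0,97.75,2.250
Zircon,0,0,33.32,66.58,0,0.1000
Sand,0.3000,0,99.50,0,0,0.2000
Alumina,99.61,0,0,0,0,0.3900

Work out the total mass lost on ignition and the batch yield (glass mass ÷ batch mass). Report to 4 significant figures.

Working values are displayed, with 4-significant-figure rounding, alongside each step. The working math keeps exact precision from first step to last. Each reported figure receives exactly one rounding. All derived quantities, which include the totals, the five compositions, glass mass, the yield, LOI, are re-derived in full float precision, as written in the problem or answer text, using the weight values on 574.5 g of glass.
Material-by-material LOI:
  Lithium feldspar: 37.84 × 0.01000 = 0.3784 g
  Red lead: 129.9 × 0.02250 = 2.923 g
  Zircon: 44.97 × 0.001000 = 0.04497 g
  Sand: 255.4 × 0.002000 = 0.5108 g
  Alumina: 110.7 × 0.003900 = 0.4317 g
Total LOI = 4.289 g
Glass = batch − LOI = 578.8 − 4.289 = 574.5 g

LOI loss = 4.289 g; glass = 574.5 g; yield = 99.26%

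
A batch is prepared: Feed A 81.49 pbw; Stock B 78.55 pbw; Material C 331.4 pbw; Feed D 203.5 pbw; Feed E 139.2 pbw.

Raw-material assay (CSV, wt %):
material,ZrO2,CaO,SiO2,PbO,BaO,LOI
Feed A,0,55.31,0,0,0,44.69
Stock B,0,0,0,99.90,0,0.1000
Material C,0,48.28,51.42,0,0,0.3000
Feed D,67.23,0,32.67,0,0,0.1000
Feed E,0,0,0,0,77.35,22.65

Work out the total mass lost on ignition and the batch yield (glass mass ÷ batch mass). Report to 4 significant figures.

The working math carries full precision throughout; mid-chain values appear (rounded to four significant figures) alongside each step. Exactly one rounding is applied to each reported value. Derived quantities (net glass mass, five oxide percentages, ignition loss, totals, the yield) are rebuilt at full float precision from the batch weights at 764.9 pbw of glass exactly as printed in the question or the answer.
Ignition loss by material:
  Feed A: 81.49 × 0.4469 = 36.42 pbw
  Stock B: 78.55 × 0.001000 = 0.07855 pbw
  Material C: 331.4 × 0.003000 = 0.9942 pbw
  Feed D: 203.5 × 0.001000 = 0.2035 pbw
  Feed E: 139.2 × 0.2265 = 31.53 pbw
Total LOI = 69.22 pbw
Glass = batch − LOI = 834.1 − 69.22 = 764.9 pbw

LOI loss = 69.22 pbw; glass = 764.9 pbw; yield = 91.70%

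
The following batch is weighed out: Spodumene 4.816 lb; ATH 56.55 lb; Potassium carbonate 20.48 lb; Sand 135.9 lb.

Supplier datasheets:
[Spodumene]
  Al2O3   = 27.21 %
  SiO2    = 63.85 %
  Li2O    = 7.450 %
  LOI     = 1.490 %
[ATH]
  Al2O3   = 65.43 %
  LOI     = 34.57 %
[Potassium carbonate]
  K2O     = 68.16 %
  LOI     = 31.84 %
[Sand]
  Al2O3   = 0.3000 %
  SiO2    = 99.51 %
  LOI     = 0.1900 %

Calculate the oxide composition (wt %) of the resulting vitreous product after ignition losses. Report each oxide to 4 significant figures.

Glass mass = 191.3 lb (batch 217.7 − LOI 26.40).
Composition: K2O 7.295%, Al2O3 20.23%, SiO2 72.28%, Li2O 0.1875%

In-progress results appear rounded to 4 significant digits across the worked steps; every computation keeps full float precision from start to finish. Each reported figure is rounded exactly once; derived quantities, including totals, LOI, glass mass, yield, the four compositions, are re-derived using the weight values for 191.3 lb of glass at full precision, as they appear in the problem or answer text.
Oxide-by-oxide delivered mass:
  K2O: 20.48·0.6816 = 13.96 lb
  Al2O3: 4.816·0.2721 + 56.55·0.6543 + 135.9·0.003000 = 38.72 lb
  SiO2: 4.816·0.6385 + 135.9·0.9951 = 138.3 lb
  Li2O: 4.816·0.07450 = 0.3588 lb
LOI: 4.816·0.01490 + 56.55·0.3457 + 20.48·0.3184 + 135.9·0.001900 = 26.40 lb
The glass mass, total less LOI, = 217.7 − 26.40 = 191.3 lb (consistent with Σ oxide mass)
each wt % is 100 × oxide ÷ glass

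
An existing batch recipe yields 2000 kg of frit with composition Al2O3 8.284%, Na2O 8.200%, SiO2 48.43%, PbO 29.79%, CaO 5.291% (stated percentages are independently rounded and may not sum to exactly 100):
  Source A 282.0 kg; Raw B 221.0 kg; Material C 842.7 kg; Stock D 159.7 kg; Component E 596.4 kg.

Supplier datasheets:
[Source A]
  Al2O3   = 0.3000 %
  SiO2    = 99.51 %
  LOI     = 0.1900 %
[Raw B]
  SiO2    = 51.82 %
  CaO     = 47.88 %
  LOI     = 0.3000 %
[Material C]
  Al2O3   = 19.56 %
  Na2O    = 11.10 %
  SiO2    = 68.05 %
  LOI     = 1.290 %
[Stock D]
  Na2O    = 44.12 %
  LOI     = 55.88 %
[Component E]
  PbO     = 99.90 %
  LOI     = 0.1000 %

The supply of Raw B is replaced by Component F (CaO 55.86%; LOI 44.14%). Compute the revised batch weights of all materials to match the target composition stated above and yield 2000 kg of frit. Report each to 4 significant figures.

Revised batch per 2000 kg frit:
  Source A: 398.3 kg
  Component F: 189.4 kg
  Material C: 840.9 kg
  Stock D: 160.1 kg
  Component E: 596.4 kg
Total batch = 2185 kg; LOI loss = 185.3 kg

Working values are printed, with 4-significant-digit rounding, across the worked steps; full float precision is held from start to finish. Each reported result sees exactly one rounding — derived quantities, including net glass mass, the five compositions, ignition loss, yield, the totals, are recomputed starting from the weights for 2000 kg of glass in full float precision as quoted within problem or answer.
Per-oxide target masses for 2000 kg frit:
  Al2O3: 8.284% × 2000 = 165.7 kg
  Na2O: 8.200% × 2000 = 164.0 kg
  SiO2: 48.43% × 2000 = 968.6 kg
  PbO: 29.79% × 2000 = 595.8 kg
  CaO: 5.291% × 2000 = 105.8 kg
Checking each oxide sum using the reported weights, at the basis given (delivered sums recover each target within answer rounding):
  Al2O3: 398.3·0.003000 + 840.9·0.1956 = 165.7 kg (target 165.7 kg)
  Na2O: 840.9·0.1110 + 160.1·0.4412 = 164.0 kg (target 164.0 kg)
  SiO2: 398.3·0.9951 + 840.9·0.6805 = 968.6 kg (target 968.6 kg)
  PbO: 596.4·0.9990 = 595.8 kg (target 595.8 kg)
  CaO: 189.4·0.5586 = 105.8 kg (target 105.8 kg)
Glass-mass closure: total charge less LOI = 2000 kg (oxide target masses add up to 2000 kg; basis as stated: 2000 kg — gaps are rounding artifacts).
Total batch = Σ batch = 2185 kg; loss to ignition Σ batch·LOI = 185.3 kg; the yield ratio, glass ÷ batch: 91.52%.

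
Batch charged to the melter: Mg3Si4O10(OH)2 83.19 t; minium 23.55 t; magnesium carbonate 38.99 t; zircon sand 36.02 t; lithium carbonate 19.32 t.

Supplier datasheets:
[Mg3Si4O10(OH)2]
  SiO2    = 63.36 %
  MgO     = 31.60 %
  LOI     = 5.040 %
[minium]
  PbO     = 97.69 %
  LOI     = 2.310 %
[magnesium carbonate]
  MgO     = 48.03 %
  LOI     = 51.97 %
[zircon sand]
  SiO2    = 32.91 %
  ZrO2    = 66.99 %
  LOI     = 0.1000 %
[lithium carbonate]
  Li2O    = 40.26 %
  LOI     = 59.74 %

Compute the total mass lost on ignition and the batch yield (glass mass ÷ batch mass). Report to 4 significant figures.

LOI loss = 36.58 t; glass = 164.5 t; yield = 81.81%

The intermediate values appear rounded to 4 significant figures at each printed step. All internal work holds exact precision through the solve; every reported number carries a single rounding; all derived quantities, which include LOI, net glass mass, the totals, the yield, five oxide percentages, are carried at exact precision, as written in the problem or answer text, using the weight values at 164.5 t of glass.
Loss on ignition, line by line:
  Mg3Si4O10(OH)2: 83.19 × 0.05040 = 4.193 t
  minium: 23.55 × 0.02310 = 0.5440 t
  magnesium carbonate: 38.99 × 0.5197 = 20.26 t
  zircon sand: 36.02 × 0.001000 = 0.03602 t
  lithium carbonate: 19.32 × 0.5974 = 11.54 t
Total LOI = 36.58 t
Glass = batch − LOI = 201.1 − 36.58 = 164.5 t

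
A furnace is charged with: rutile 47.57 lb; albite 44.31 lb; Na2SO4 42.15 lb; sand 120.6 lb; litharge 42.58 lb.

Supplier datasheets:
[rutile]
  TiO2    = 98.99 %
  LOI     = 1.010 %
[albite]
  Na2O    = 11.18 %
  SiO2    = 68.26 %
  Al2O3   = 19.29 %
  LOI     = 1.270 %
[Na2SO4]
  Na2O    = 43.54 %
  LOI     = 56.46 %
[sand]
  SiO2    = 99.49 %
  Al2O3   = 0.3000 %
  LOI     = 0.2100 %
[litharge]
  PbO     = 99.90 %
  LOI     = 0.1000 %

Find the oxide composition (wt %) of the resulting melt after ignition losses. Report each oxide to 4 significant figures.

Each numeric step holds exact precision from first step to last; values along the way appear, rounded to four significant figures, when written out — each reported value takes a single rounding — the derived quantities are re-derived from the weighed amounts at 272.1 lb of glass at full float precision (ignition loss, totals, the five compositions, net glass mass, the yield) as set out in problem or answer.
What the batch supplies per oxide:
  Na2O: 44.31·0.1118 + 42.15·0.4354 = 23.31 lb
  TiO2: 47.57·0.9899 = 47.09 lb
  PbO: 42.58·0.9990 = 42.54 lb
  SiO2: 44.31·0.6826 + 120.6·0.9949 = 150.2 lb
  Al2O3: 44.31·0.1929 + 120.6·0.003000 = 8.909 lb
LOI: 47.57·0.01010 + 44.31·0.01270 + 42.15·0.5646 + 120.6·0.002100 + 42.58·0.001000 = 25.14 lb
Resulting glass, batch − LOI: 297.2 − 25.14 = 272.1 lb (the oxide masses sum to this)
wt % = 100 × oxide mass / glass mass

Glass mass = 272.1 lb (batch 297.2 − LOI 25.14).
Composition: Na2O 8.566%, TiO2 17.31%, PbO 15.63%, SiO2 55.22%, Al2O3 3.275%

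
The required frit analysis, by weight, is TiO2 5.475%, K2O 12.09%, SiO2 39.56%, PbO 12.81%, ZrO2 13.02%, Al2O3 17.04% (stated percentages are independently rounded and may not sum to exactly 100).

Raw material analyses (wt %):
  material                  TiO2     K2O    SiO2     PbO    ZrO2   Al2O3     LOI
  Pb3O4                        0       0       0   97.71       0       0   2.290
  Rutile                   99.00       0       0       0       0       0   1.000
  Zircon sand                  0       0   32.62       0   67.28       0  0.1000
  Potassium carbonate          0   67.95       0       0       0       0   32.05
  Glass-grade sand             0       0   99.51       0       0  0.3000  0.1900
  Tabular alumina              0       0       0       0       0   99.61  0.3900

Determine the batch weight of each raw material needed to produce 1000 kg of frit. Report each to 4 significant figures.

Batch per 1000 kg frit:
  Pb3O4: 131.1 kg
  Rutile: 55.30 kg
  Zircon sand: 193.5 kg
  Potassium carbonate: 177.9 kg
  Glass-grade sand: 334.1 kg
  Tabular alumina: 170.1 kg
Total batch = 1062 kg; LOI loss = 62.06 kg; yield = 94.16%

All arithmetic runs at full precision from start to finish — values along the way are printed (rounded to 4 significant figures) alongside each step — each reported number takes a single rounding — derived quantities are rebuilt in exact precision (yield, six oxide percentages, ignition loss, glass mass, totals) starting from the weights per 1000 kg of glass as given in question or answer.
The oxide mass targets at 1000 kg frit:
  TiO2: 5.475% × 1000 = 54.75 kg
  K2O: 12.09% × 1000 = 120.9 kg
  SiO2: 39.56% × 1000 = 395.6 kg
  PbO: 12.81% × 1000 = 128.1 kg
  ZrO2: 13.02% × 1000 = 130.2 kg
  Al2O3: 17.04% × 1000 = 170.4 kg
Mass-balance tally per oxide per the reported batch figures, for the quoted basis mass (every target is met by its sum once rounding is allowed for):
  TiO2: 55.30·0.9900 = 54.75 kg (target 54.75 kg)
  K2O: 177.9·0.6795 = 120.9 kg (target 120.9 kg)
  SiO2: 193.5·0.3262 + 334.1·0.9951 = 395.6 kg (target 395.6 kg)
  PbO: 131.1·0.9771 = 128.1 kg (target 128.1 kg)
  ZrO2: 193.5·0.6728 = 130.2 kg (target 130.2 kg)
  Al2O3: 334.1·0.003000 + 170.1·0.9961 = 170.4 kg (target 170.4 kg)
Glass-mass bookkeeping: the batch minus its LOI: 999.9 kg (the Σ of target masses is 1000 kg; against the stated basis, 1000 kg — gaps are rounding artifacts).
Adding the batch up: Σ batch = 1062 kg; LOI removed, Σ of batch·LOI: 62.06 kg; yield, glass over the total, = 94.16%.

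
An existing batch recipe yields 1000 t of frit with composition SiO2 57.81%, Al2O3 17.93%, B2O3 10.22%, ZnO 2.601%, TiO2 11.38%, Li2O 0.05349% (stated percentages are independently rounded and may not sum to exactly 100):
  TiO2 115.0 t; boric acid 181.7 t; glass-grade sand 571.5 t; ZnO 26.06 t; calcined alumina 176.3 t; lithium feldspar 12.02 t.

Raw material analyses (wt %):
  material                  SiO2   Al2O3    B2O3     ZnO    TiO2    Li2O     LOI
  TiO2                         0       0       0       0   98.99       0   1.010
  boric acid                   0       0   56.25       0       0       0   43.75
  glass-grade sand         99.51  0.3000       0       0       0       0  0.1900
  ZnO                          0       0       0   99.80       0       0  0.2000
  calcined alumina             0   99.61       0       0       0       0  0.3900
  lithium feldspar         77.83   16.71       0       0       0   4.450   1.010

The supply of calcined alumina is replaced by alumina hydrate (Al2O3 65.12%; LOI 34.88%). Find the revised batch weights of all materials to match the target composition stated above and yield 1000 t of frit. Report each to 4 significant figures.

The intermediate values appear, with 4-significant-figure rounding, at each printed step. Every computation keeps full float precision at each step. Each reported result sees exactly one rounding; the derived quantities, including totals, yield, the six compositions, ignition loss, glass mass, are carried starting from the weights for 1000 t of glass in full precision as they appear in either problem or answer.
Per-oxide target masses for 1000 t frit:
  SiO2: 57.81% × 1000 = 578.1 t
  Al2O3: 17.93% × 1000 = 179.3 t
  B2O3: 10.22% × 1000 = 102.2 t
  ZnO: 2.601% × 1000 = 26.01 t
  TiO2: 11.38% × 1000 = 113.8 t
  Li2O: 0.05349% × 1000 = 0.5349 t
Verifying the oxide balance using the reported weights, per the basis as stated (target by target, the sums agree given rounding of the digits):
  SiO2: 571.5·0.9951 + 12.02·0.7783 = 578.1 t (target 578.1 t)
  Al2O3: 571.5·0.003000 + 269.6·0.6512 + 12.02·0.1671 = 179.3 t (target 179.3 t)
  B2O3: 181.7·0.5625 = 102.2 t (target 102.2 t)
  ZnO: 26.06·0.9980 = 26.01 t (target 26.01 t)
  TiO2: 115.0·0.9899 = 113.8 t (target 113.8 t)
  Li2O: 12.02·0.04450 = 0.5349 t (target 0.5349 t)
Mass balance on the glass: total batch − LOI = 999.9 t (the targets, summed, come to 999.9 t; against the stated basis, 1000 t — deltas are rounding alone).
Whole-batch sum: Σ batch = 1176 t; LOI loss = Σ batch·LOI = 176.0 t; glass ÷ batch gives a yield of 85.04%.

Revised batch per 1000 t frit:
  TiO2: 115.0 t
  boric acid: 181.7 t
  glass-grade sand: 571.5 t
  ZnO: 26.06 t
  alumina hydrate: 269.6 t
  lithium feldspar: 12.02 t
Total batch = 1176 t; LOI loss = 176.0 t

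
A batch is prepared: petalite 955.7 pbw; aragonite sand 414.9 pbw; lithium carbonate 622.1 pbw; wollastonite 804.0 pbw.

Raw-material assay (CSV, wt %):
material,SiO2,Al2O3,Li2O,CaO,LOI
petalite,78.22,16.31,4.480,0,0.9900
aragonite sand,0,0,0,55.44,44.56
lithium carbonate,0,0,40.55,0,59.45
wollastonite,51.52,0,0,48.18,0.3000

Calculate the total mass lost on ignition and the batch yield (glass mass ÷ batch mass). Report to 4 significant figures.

LOI loss = 566.6 pbw; glass = 2230 pbw; yield = 79.74%

The intermediate values are shown with 4-significant-digit rounding in the working — the whole derivation keeps full float precision at each step; exactly one rounding lands on each reported number — derived quantities, which include net glass mass, the four compositions, ignition loss, yield, totals, are recomputed at full float precision, as quoted within question or answer, from the batch weights per 2230 pbw of glass.
Per-material ignition loss:
  petalite: 955.7 × 0.009900 = 9.461 pbw
  aragonite sand: 414.9 × 0.4456 = 184.9 pbw
  lithium carbonate: 622.1 × 0.5945 = 369.8 pbw
  wollastonite: 804.0 × 0.003000 = 2.412 pbw
Total LOI = 566.6 pbw
Glass = batch − LOI = 2797 − 566.6 = 2230 pbw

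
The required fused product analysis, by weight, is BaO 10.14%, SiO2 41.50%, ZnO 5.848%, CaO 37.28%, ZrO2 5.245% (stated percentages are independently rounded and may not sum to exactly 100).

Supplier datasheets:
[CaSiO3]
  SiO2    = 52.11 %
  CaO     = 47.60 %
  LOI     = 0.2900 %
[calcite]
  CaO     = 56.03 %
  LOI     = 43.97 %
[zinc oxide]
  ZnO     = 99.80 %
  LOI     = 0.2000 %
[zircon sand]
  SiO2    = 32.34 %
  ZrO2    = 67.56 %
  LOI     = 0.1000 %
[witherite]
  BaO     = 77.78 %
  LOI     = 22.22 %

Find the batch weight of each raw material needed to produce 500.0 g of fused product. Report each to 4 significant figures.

Batch per 500.0 g fused product:
  CaSiO3: 374.1 g
  calcite: 14.86 g
  zinc oxide: 29.30 g
  zircon sand: 38.82 g
  witherite: 65.18 g
Total batch = 522.3 g; LOI loss = 22.20 g; yield = 95.75%

In-progress results appear with 4-significant-figure rounding in the printout. Every computation maintains exact precision at each step; exactly one rounding goes into every reported value — derived quantities, including glass mass, five oxide percentages, totals, LOI, the yield, are re-derived from the batch weights per 500.0 g of glass in full float precision, precisely as stated by either problem or answer.
Target oxide masses per 500.0 g fused product:
  BaO: 10.14% × 500.0 = 50.70 g
  SiO2: 41.50% × 500.0 = 207.5 g
  ZnO: 5.848% × 500.0 = 29.24 g
  CaO: 37.28% × 500.0 = 186.4 g
  ZrO2: 5.245% × 500.0 = 26.22 g
Verifying the oxide balance with the batch weights as given, relative to the basis at hand (every target is met by its sum modulo rounding of the values):
  BaO: 65.18·0.7778 = 50.70 g (target 50.70 g)
  SiO2: 374.1·0.5211 + 38.82·0.3234 = 207.5 g (target 207.5 g)
  ZnO: 29.30·0.9980 = 29.24 g (target 29.24 g)
  CaO: 374.1·0.4760 + 14.86·0.5603 = 186.4 g (target 186.4 g)
  ZrO2: 38.82·0.6756 = 26.23 g (target 26.22 g)
The glass-mass cross-check: batch total minus LOI = 500.1 g (summing oxide targets gives 500.1 g; against the stated basis, 500.0 g — gaps are rounding artifacts).
Adding the batch up: Σ batch = 522.3 g; Σ batch·LOI gives LOI loss = 22.20 g; the yield ratio, glass ÷ batch: 95.75%.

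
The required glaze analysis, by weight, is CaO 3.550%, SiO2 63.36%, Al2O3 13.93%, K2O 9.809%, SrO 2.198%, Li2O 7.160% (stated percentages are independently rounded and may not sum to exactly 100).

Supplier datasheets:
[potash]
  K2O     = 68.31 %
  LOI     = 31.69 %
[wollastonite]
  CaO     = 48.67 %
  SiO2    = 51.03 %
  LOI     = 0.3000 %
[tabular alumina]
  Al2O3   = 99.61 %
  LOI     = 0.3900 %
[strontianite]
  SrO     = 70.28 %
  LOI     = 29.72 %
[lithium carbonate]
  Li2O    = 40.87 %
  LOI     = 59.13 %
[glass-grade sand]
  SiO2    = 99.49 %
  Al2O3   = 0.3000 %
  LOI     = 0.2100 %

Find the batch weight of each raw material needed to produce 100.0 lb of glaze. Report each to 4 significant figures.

Batch per 100.0 lb glaze:
  potash: 14.36 lb
  wollastonite: 7.294 lb
  tabular alumina: 13.80 lb
  strontianite: 3.127 lb
  lithium carbonate: 17.52 lb
  glass-grade sand: 59.94 lb
Total batch = 116.0 lb; LOI loss = 16.04 lb; yield = 86.18%

Intermediates are printed (rounded to 4 significant digits) between the steps. Every computation holds full precision from start to finish; every reported figure is rounded just once. Derived quantities (glass mass, yield, the totals, LOI, six oxide percentages) are re-derived using the weight values for 100.0 lb of glass at full float precision, as they appear in the problem or answer text.
Oxide-by-oxide targets in 100.0 lb glaze:
  CaO: 3.550% × 100.0 = 3.550 lb
  SiO2: 63.36% × 100.0 = 63.36 lb
  Al2O3: 13.93% × 100.0 = 13.93 lb
  K2O: 9.809% × 100.0 = 9.809 lb
  SrO: 2.198% × 100.0 = 2.198 lb
  Li2O: 7.160% × 100.0 = 7.160 lb
A balance pass over the oxides, working from each reported weight, against the basis in use (delivered sums recover each target inside rounding margins):
  CaO: 7.294·0.4867 = 3.550 lb (target 3.550 lb)
  SiO2: 7.294·0.5103 + 59.94·0.9949 = 63.36 lb (target 63.36 lb)
  Al2O3: 13.80·0.9961 + 59.94·0.003000 = 13.93 lb (target 13.93 lb)
  K2O: 14.36·0.6831 = 9.809 lb (target 9.809 lb)
  SrO: 3.127·0.7028 = 2.198 lb (target 2.198 lb)
  Li2O: 17.52·0.4087 = 7.160 lb (target 7.160 lb)
Auditing the glass mass value: total batch − LOI = 100.0 lb (per-oxide target masses sum to 100.0 lb; basis as stated: 100.0 lb — rounding explains the deltas).
Whole-batch sum: Σ batch = 116.0 lb; the LOI term Σ batch·LOI equals 16.04 lb; as yield: glass ÷ batch → 86.18%.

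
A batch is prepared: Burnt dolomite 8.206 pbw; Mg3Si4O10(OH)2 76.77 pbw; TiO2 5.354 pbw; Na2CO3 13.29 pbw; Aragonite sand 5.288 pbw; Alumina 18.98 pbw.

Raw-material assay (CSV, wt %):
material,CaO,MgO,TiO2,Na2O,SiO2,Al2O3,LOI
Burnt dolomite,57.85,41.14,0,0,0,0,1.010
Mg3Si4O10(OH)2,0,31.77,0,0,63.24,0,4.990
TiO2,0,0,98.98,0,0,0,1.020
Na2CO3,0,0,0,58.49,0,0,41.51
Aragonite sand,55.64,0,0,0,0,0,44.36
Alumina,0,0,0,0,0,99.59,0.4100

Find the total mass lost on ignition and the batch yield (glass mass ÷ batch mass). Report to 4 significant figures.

Full float precision is held all the way through — working values are displayed, rounded to four significant figures, at each printed step. Every reported number includes exactly one rounding; the derived quantities, including the six compositions, the totals, the yield, net glass mass, ignition loss, are re-derived from the weighed amounts at 116.0 pbw of glass at exact precision, as they appear in the problem or answer text.
Loss on ignition, line by line:
  Burnt dolomite: 8.206 × 0.01010 = 0.08288 pbw
  Mg3Si4O10(OH)2: 76.77 × 0.04990 = 3.831 pbw
  TiO2: 5.354 × 0.01020 = 0.05461 pbw
  Na2CO3: 13.29 × 0.4151 = 5.517 pbw
  Aragonite sand: 5.288 × 0.4436 = 2.346 pbw
  Alumina: 18.98 × 0.004100 = 0.07782 pbw
Total LOI = 11.91 pbw
Glass = batch − LOI = 127.9 − 11.91 = 116.0 pbw

LOI loss = 11.91 pbw; glass = 116.0 pbw; yield = 90.69%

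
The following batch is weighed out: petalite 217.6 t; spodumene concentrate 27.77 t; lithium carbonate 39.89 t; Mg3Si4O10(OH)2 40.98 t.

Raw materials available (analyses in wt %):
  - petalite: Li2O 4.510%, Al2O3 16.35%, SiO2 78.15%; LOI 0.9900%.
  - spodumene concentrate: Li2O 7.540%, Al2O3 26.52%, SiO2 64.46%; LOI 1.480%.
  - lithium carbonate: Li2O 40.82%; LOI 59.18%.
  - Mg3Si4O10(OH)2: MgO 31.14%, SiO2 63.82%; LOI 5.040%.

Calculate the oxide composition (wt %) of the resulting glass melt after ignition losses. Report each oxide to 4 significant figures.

Working values are shown rounded to four significant digits. The whole derivation runs at exact precision at all times — each reported value carries a single rounding; the derived quantities are carried at exact precision (the yield, four oxide percentages, glass mass, totals, ignition loss) from the batch weights per 298.0 t of glass, exactly as shown in question or answer.
What the batch supplies per oxide:
  Li2O: 217.6·0.04510 + 27.77·0.07540 + 39.89·0.4082 = 28.19 t
  MgO: 40.98·0.3114 = 12.76 t
  Al2O3: 217.6·0.1635 + 27.77·0.2652 = 42.94 t
  SiO2: 217.6·0.7815 + 27.77·0.6446 + 40.98·0.6382 = 214.1 t
LOI: 217.6·0.009900 + 27.77·0.01480 + 39.89·0.5918 + 40.98·0.05040 = 28.24 t
Glass mass = batch − LOI = 326.2 − 28.24 = 298.0 t (equal to the oxide-mass sum)
each wt % is 100 × oxide ÷ glass

Glass mass = 298.0 t (batch 326.2 − LOI 28.24).
Composition: Li2O 9.460%, MgO 4.282%, Al2O3 14.41%, SiO2 71.85%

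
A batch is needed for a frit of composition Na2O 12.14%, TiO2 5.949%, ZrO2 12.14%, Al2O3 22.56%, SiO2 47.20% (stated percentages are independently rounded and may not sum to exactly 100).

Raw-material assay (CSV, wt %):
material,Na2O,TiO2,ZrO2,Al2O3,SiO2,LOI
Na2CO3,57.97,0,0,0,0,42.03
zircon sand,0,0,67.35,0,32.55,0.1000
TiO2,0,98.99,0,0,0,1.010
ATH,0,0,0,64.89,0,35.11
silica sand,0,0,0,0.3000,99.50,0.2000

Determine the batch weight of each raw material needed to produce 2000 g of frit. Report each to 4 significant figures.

Values along the way are displayed rounded to 4 significant figures between the steps — all internal work carries full precision in all steps. Every reported number carries a single rounding — all derived quantities (net glass mass, LOI, five oxide percentages, the yield, the totals) are re-derived from the weighed amounts for 2000 g of glass at full float precision as set out in problem or answer.
Oxide-by-oxide targets in 2000 g frit:
  Na2O: 12.14% × 2000 = 242.8 g
  TiO2: 5.949% × 2000 = 119.0 g
  ZrO2: 12.14% × 2000 = 242.8 g
  Al2O3: 22.56% × 2000 = 451.2 g
  SiO2: 47.20% × 2000 = 944.0 g
A balance pass over the oxides, with the batch weights as given, against the basis in use (sums match the target masses modulo rounding of the values):
  Na2O: 418.8·0.5797 = 242.8 g (target 242.8 g)
  TiO2: 120.2·0.9899 = 119.0 g (target 119.0 g)
  ZrO2: 360.5·0.6735 = 242.8 g (target 242.8 g)
  Al2O3: 691.5·0.6489 + 830.8·0.003000 = 451.2 g (target 451.2 g)
  SiO2: 360.5·0.3255 + 830.8·0.9950 = 944.0 g (target 944.0 g)
Auditing the glass mass value: the batch minus its LOI: 2000 g (per-oxide target masses sum to 2000 g; with the basis standing at 2000 g — rounding explains the deltas).
Batch grand total — Σ batch = 2422 g; Σ batch·LOI gives LOI loss = 422.0 g; yield = glass ÷ total batch = 82.57%.

Batch per 2000 g frit:
  Na2CO3: 418.8 g
  zircon sand: 360.5 g
  TiO2: 120.2 g
  ATH: 691.5 g
  silica sand: 830.8 g
Total batch = 2422 g; LOI loss = 422.0 g; yield = 82.57%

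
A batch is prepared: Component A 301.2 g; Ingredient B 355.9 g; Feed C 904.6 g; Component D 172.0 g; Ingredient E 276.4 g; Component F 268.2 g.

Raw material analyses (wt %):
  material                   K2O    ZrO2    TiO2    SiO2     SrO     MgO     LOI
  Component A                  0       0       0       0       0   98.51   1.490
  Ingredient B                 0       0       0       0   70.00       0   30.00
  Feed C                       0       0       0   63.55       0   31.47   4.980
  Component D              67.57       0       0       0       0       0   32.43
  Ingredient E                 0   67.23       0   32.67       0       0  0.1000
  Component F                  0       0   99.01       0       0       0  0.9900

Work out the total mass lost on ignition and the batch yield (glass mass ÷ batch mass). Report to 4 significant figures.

LOI loss = 215.0 g; glass = 2063 g; yield = 90.56%

The working math holds exact precision from start to finish. In-progress results are printed rounded to four significant digits when written out. Every reported value is rounded only once — derived quantities (net glass mass, the totals, the six compositions, ignition loss, the yield) are recomputed in exact precision using the weight values for 2063 g of glass, as written in the question or the answer.
Loss on ignition, line by line:
  Component A: 301.2 × 0.01490 = 4.488 g
  Ingredient B: 355.9 × 0.3000 = 106.8 g
  Feed C: 904.6 × 0.04980 = 45.05 g
  Component D: 172.0 × 0.3243 = 55.78 g
  Ingredient E: 276.4 × 0.001000 = 0.2764 g
  Component F: 268.2 × 0.009900 = 2.655 g
Total LOI = 215.0 g
Glass = batch − LOI = 2278 − 215.0 = 2063 g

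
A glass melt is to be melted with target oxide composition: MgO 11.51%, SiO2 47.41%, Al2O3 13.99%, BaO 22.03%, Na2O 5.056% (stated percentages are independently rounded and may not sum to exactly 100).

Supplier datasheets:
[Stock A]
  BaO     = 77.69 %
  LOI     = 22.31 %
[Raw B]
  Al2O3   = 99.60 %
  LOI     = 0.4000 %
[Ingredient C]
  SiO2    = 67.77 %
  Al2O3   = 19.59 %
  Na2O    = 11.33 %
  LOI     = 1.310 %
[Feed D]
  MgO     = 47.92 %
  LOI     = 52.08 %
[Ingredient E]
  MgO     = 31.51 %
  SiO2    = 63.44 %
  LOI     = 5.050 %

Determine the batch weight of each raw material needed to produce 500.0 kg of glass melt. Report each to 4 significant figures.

Batch per 500.0 kg glass melt:
  Stock A: 141.8 kg
  Raw B: 26.35 kg
  Ingredient C: 223.1 kg
  Feed D: 31.12 kg
  Ingredient E: 135.3 kg
Total batch = 557.7 kg; LOI loss = 57.70 kg; yield = 89.65%

Mid-chain values are shown (rounded to 4 significant figures) at each printed step. All arithmetic runs at exact precision all the way through — a single rounding produces each reported figure — the derived quantities, which include the yield, totals, five oxide percentages, net glass mass, ignition loss, are computed in full float precision, precisely as stated by either problem or answer, from the batch weights on 500.0 kg of glass.
Target masses of each oxide per 500.0 kg glass melt:
  MgO: 11.51% × 500.0 = 57.55 kg
  SiO2: 47.41% × 500.0 = 237.0 kg
  Al2O3: 13.99% × 500.0 = 69.95 kg
  BaO: 22.03% × 500.0 = 110.2 kg
  Na2O: 5.056% × 500.0 = 25.28 kg
A balance pass over the oxides, applying the batch weights above, versus the basis set out (sum by sum, the targets are met within answer rounding):
  MgO: 31.12·0.4792 + 135.3·0.3151 = 57.55 kg (target 57.55 kg)
  SiO2: 223.1·0.6777 + 135.3·0.6344 = 237.0 kg (target 237.0 kg)
  Al2O3: 26.35·0.9960 + 223.1·0.1959 = 69.95 kg (target 69.95 kg)
  BaO: 141.8·0.7769 = 110.2 kg (target 110.2 kg)
  Na2O: 223.1·0.1133 = 25.28 kg (target 25.28 kg)
Consistency of the glass mass: net batch after ignition = 500.0 kg (summing oxide targets gives 500.0 kg; stated basis 500.0 kg — a pure rounding effect).
Adding the batch up: Σ batch = 557.7 kg; the LOI term Σ batch·LOI equals 57.70 kg; the yield ratio, glass ÷ batch: 89.65%.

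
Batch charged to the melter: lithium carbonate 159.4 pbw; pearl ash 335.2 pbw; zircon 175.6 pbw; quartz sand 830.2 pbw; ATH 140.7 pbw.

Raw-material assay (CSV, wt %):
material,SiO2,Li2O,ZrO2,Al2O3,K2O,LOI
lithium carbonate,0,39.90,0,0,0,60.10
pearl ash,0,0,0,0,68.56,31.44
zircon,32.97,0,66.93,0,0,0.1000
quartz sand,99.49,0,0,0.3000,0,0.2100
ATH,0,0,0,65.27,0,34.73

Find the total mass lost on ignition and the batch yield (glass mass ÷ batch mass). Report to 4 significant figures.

LOI loss = 252.0 pbw; glass = 1389 pbw; yield = 84.65%

Exact precision is maintained in all steps — in-progress results are printed with 4-significant-digit rounding alongside each step; each reported result is rounded a single time; all derived quantities, which include LOI, net glass mass, the totals, yield, the five compositions, are computed at exact precision, as quoted within the problem or the answer, using the weight values per 1389 pbw of glass.
Ignition loss by material:
  lithium carbonate: 159.4 × 0.6010 = 95.80 pbw
  pearl ash: 335.2 × 0.3144 = 105.4 pbw
  zircon: 175.6 × 0.001000 = 0.1756 pbw
  quartz sand: 830.2 × 0.002100 = 1.743 pbw
  ATH: 140.7 × 0.3473 = 48.87 pbw
Total LOI = 252.0 pbw
Glass = batch − LOI = 1641 − 252.0 = 1389 pbw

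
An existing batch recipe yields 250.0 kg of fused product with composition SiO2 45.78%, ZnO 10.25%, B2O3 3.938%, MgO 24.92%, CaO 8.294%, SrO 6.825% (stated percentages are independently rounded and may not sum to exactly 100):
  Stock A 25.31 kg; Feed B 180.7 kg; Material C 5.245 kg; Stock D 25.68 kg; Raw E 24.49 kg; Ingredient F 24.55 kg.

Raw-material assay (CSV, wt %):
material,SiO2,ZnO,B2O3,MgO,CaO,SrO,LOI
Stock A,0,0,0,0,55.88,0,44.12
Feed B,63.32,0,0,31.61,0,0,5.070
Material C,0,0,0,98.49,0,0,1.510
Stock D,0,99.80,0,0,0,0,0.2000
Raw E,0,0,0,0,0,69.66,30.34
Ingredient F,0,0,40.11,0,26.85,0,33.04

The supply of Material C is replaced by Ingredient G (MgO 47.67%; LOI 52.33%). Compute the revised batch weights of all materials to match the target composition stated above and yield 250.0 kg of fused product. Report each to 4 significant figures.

Revised batch per 250.0 kg fused product:
  Stock A: 25.31 kg
  Feed B: 180.7 kg
  Ingredient G: 10.84 kg
  Stock D: 25.68 kg
  Raw E: 24.49 kg
  Ingredient F: 24.55 kg
Total batch = 291.6 kg; LOI loss = 41.59 kg

All arithmetic maintains full precision in every operation; in-progress results are shown (rounded to four significant figures) at each printed step. Every reported result is rounded once only; the derived quantities, including six oxide percentages, totals, yield, glass mass, ignition loss, are carried starting from the weights on 250.0 kg of glass at full precision, precisely as stated by problem or answer.
Oxide-by-oxide targets in 250.0 kg fused product:
  SiO2: 45.78% × 250.0 = 114.4 kg
  ZnO: 10.25% × 250.0 = 25.62 kg
  B2O3: 3.938% × 250.0 = 9.845 kg
  MgO: 24.92% × 250.0 = 62.30 kg
  CaO: 8.294% × 250.0 = 20.74 kg
  SrO: 6.825% × 250.0 = 17.06 kg
Oxide-by-oxide audit applying the batch weights above, on the stated basis (delivered sums recover each target up to rounding of the answer):
  SiO2: 180.7·0.6332 = 114.4 kg (target 114.4 kg)
  ZnO: 25.68·0.9980 = 25.63 kg (target 25.62 kg)
  B2O3: 24.55·0.4011 = 9.847 kg (target 9.845 kg)
  MgO: 180.7·0.3161 + 10.84·0.4767 = 62.29 kg (target 62.30 kg)
  CaO: 25.31·0.5588 + 24.55·0.2685 = 20.73 kg (target 20.74 kg)
  SrO: 24.49·0.6966 = 17.06 kg (target 17.06 kg)
Glass-mass bookkeeping: total charge less LOI = 250.0 kg (per-oxide target masses sum to 250.0 kg; basis as stated: 250.0 kg — any gap is answer rounding).
Whole-batch sum: Σ batch = 291.6 kg; loss to ignition Σ batch·LOI = 41.59 kg; glass ÷ batch gives a yield of 85.73%.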